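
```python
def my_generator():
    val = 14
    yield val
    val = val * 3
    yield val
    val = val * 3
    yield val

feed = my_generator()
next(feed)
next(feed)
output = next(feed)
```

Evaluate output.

Step 1: Trace through generator execution:
  Yield 1: val starts at 14, yield 14
  Yield 2: val = 14 * 3 = 42, yield 42
  Yield 3: val = 42 * 3 = 126, yield 126
Step 2: First next() gets 14, second next() gets the second value, third next() yields 126.
Therefore output = 126.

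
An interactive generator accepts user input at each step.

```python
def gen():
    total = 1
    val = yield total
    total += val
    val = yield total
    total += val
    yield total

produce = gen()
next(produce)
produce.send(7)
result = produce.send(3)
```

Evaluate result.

Step 1: next() -> yield total=1.
Step 2: send(7) -> val=7, total = 1+7 = 8, yield 8.
Step 3: send(3) -> val=3, total = 8+3 = 11, yield 11.
Therefore result = 11.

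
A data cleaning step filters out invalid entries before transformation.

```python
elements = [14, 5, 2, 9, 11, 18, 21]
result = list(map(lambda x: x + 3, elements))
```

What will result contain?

Step 1: Apply lambda x: x + 3 to each element:
  14 -> 17
  5 -> 8
  2 -> 5
  9 -> 12
  11 -> 14
  18 -> 21
  21 -> 24
Therefore result = [17, 8, 5, 12, 14, 21, 24].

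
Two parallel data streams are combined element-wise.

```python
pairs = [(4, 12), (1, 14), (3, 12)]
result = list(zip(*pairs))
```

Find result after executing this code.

Step 1: zip(*pairs) transposes: unzips [(4, 12), (1, 14), (3, 12)] into separate sequences.
Step 2: First elements: (4, 1, 3), second elements: (12, 14, 12).
Therefore result = [(4, 1, 3), (12, 14, 12)].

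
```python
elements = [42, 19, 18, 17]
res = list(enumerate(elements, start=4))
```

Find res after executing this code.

Step 1: enumerate with start=4:
  (4, 42)
  (5, 19)
  (6, 18)
  (7, 17)
Therefore res = [(4, 42), (5, 19), (6, 18), (7, 17)].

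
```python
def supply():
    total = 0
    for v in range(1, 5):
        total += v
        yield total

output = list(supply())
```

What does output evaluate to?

Step 1: Generator accumulates running sum:
  v=1: total = 1, yield 1
  v=2: total = 3, yield 3
  v=3: total = 6, yield 6
  v=4: total = 10, yield 10
Therefore output = [1, 3, 6, 10].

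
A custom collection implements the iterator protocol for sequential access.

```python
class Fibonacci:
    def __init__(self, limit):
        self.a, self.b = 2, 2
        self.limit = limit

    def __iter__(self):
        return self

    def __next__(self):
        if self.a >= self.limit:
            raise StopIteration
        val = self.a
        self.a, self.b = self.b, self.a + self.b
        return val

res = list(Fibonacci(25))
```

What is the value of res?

Step 1: Fibonacci-like sequence (a=2, b=2) until >= 25:
  Yield 2, then a,b = 2,4
  Yield 2, then a,b = 4,6
  Yield 4, then a,b = 6,10
  Yield 6, then a,b = 10,16
  Yield 10, then a,b = 16,26
  Yield 16, then a,b = 26,42
Step 2: 26 >= 25, stop.
Therefore res = [2, 2, 4, 6, 10, 16].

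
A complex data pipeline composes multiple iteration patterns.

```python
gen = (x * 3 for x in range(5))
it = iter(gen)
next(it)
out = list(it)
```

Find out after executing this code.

Step 1: Generator produces [0, 3, 6, 9, 12].
Step 2: next(it) consumes first element (0).
Step 3: list(it) collects remaining: [3, 6, 9, 12].
Therefore out = [3, 6, 9, 12].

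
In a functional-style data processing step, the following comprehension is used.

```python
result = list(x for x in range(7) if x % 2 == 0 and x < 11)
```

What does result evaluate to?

Step 1: Filter range(7) where x % 2 == 0 and x < 11:
  x=0: both conditions met, included
  x=1: excluded (1 % 2 != 0)
  x=2: both conditions met, included
  x=3: excluded (3 % 2 != 0)
  x=4: both conditions met, included
  x=5: excluded (5 % 2 != 0)
  x=6: both conditions met, included
Therefore result = [0, 2, 4, 6].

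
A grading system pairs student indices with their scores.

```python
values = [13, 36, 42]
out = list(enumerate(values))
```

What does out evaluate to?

Step 1: enumerate pairs each element with its index:
  (0, 13)
  (1, 36)
  (2, 42)
Therefore out = [(0, 13), (1, 36), (2, 42)].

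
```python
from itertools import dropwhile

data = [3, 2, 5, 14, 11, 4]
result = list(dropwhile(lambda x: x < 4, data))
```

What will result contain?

Step 1: dropwhile drops elements while < 4:
  3 < 4: dropped
  2 < 4: dropped
  5: kept (dropping stopped)
Step 2: Remaining elements kept regardless of condition.
Therefore result = [5, 14, 11, 4].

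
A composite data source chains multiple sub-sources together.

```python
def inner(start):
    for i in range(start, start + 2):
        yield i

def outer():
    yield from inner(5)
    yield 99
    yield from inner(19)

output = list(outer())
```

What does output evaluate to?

Step 1: outer() delegates to inner(5):
  yield 5
  yield 6
Step 2: yield 99
Step 3: Delegates to inner(19):
  yield 19
  yield 20
Therefore output = [5, 6, 99, 19, 20].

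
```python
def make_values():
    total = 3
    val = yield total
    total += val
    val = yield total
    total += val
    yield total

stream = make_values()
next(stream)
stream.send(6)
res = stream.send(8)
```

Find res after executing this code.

Step 1: next() -> yield total=3.
Step 2: send(6) -> val=6, total = 3+6 = 9, yield 9.
Step 3: send(8) -> val=8, total = 9+8 = 17, yield 17.
Therefore res = 17.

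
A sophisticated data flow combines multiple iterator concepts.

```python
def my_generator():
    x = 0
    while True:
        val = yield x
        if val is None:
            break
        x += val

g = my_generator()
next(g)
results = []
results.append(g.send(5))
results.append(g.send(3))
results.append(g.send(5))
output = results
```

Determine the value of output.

Step 1: next(g) -> yield 0.
Step 2: send(5) -> x = 5, yield 5.
Step 3: send(3) -> x = 8, yield 8.
Step 4: send(5) -> x = 13, yield 13.
Therefore output = [5, 8, 13].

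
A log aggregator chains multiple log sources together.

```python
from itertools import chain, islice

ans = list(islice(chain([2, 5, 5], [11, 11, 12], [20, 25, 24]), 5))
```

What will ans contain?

Step 1: chain([2, 5, 5], [11, 11, 12], [20, 25, 24]) = [2, 5, 5, 11, 11, 12, 20, 25, 24].
Step 2: islice takes first 5 elements: [2, 5, 5, 11, 11].
Therefore ans = [2, 5, 5, 11, 11].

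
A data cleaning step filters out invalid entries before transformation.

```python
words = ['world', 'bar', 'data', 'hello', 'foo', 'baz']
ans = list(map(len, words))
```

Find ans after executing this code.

Step 1: Map len() to each word:
  'world' -> 5
  'bar' -> 3
  'data' -> 4
  'hello' -> 5
  'foo' -> 3
  'baz' -> 3
Therefore ans = [5, 3, 4, 5, 3, 3].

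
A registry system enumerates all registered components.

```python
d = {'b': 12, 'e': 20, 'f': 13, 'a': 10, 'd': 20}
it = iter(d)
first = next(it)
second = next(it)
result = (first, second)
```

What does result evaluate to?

Step 1: iter(d) iterates over keys: ['b', 'e', 'f', 'a', 'd'].
Step 2: first = next(it) = 'b', second = next(it) = 'e'.
Therefore result = ('b', 'e').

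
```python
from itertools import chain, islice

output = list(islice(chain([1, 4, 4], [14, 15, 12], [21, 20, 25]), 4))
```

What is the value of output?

Step 1: chain([1, 4, 4], [14, 15, 12], [21, 20, 25]) = [1, 4, 4, 14, 15, 12, 21, 20, 25].
Step 2: islice takes first 4 elements: [1, 4, 4, 14].
Therefore output = [1, 4, 4, 14].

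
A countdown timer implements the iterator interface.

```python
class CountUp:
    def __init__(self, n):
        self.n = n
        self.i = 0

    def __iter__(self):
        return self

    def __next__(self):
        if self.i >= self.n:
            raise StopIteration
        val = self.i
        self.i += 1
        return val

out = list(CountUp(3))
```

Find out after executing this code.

Step 1: CountUp(3) creates an iterator counting 0 to 2.
Step 2: list() consumes all values: [0, 1, 2].
Therefore out = [0, 1, 2].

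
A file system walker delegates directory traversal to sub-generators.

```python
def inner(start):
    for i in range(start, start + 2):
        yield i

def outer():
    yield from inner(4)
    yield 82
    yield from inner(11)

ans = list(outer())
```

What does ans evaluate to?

Step 1: outer() delegates to inner(4):
  yield 4
  yield 5
Step 2: yield 82
Step 3: Delegates to inner(11):
  yield 11
  yield 12
Therefore ans = [4, 5, 82, 11, 12].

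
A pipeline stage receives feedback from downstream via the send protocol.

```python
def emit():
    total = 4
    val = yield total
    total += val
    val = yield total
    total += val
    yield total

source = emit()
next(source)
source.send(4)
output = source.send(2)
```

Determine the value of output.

Step 1: next() -> yield total=4.
Step 2: send(4) -> val=4, total = 4+4 = 8, yield 8.
Step 3: send(2) -> val=2, total = 8+2 = 10, yield 10.
Therefore output = 10.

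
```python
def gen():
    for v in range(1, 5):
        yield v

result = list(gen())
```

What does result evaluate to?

Step 1: The generator yields each value from range(1, 5).
Step 2: list() consumes all yields: [1, 2, 3, 4].
Therefore result = [1, 2, 3, 4].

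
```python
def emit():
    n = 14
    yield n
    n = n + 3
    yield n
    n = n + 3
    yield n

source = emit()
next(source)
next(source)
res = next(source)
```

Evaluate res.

Step 1: Trace through generator execution:
  Yield 1: n starts at 14, yield 14
  Yield 2: n = 14 + 3 = 17, yield 17
  Yield 3: n = 17 + 3 = 20, yield 20
Step 2: First next() gets 14, second next() gets the second value, third next() yields 20.
Therefore res = 20.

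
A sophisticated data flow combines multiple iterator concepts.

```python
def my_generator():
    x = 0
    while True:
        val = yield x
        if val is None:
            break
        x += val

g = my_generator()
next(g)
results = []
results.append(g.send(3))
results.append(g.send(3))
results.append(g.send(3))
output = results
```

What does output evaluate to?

Step 1: next(g) -> yield 0.
Step 2: send(3) -> x = 3, yield 3.
Step 3: send(3) -> x = 6, yield 6.
Step 4: send(3) -> x = 9, yield 9.
Therefore output = [3, 6, 9].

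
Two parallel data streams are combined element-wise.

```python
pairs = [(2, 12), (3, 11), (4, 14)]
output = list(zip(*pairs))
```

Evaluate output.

Step 1: zip(*pairs) transposes: unzips [(2, 12), (3, 11), (4, 14)] into separate sequences.
Step 2: First elements: (2, 3, 4), second elements: (12, 11, 14).
Therefore output = [(2, 3, 4), (12, 11, 14)].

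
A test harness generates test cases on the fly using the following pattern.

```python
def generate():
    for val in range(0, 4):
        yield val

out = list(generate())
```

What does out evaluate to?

Step 1: The generator yields each value from range(0, 4).
Step 2: list() consumes all yields: [0, 1, 2, 3].
Therefore out = [0, 1, 2, 3].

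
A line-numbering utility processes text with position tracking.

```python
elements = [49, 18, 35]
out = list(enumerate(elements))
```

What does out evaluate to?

Step 1: enumerate pairs each element with its index:
  (0, 49)
  (1, 18)
  (2, 35)
Therefore out = [(0, 49), (1, 18), (2, 35)].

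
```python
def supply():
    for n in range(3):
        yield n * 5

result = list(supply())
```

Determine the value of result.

Step 1: For each n in range(3), yield n * 5:
  n=0: yield 0 * 5 = 0
  n=1: yield 1 * 5 = 5
  n=2: yield 2 * 5 = 10
Therefore result = [0, 5, 10].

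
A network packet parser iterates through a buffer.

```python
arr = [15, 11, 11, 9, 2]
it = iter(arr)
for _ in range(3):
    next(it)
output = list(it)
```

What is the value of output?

Step 1: Create iterator over [15, 11, 11, 9, 2].
Step 2: Advance 3 positions (consuming [15, 11, 11]).
Step 3: list() collects remaining elements: [9, 2].
Therefore output = [9, 2].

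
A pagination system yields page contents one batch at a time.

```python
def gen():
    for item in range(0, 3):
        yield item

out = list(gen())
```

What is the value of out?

Step 1: The generator yields each value from range(0, 3).
Step 2: list() consumes all yields: [0, 1, 2].
Therefore out = [0, 1, 2].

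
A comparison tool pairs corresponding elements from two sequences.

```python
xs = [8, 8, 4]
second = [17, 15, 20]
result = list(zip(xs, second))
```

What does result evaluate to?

Step 1: zip pairs elements at same index:
  Index 0: (8, 17)
  Index 1: (8, 15)
  Index 2: (4, 20)
Therefore result = [(8, 17), (8, 15), (4, 20)].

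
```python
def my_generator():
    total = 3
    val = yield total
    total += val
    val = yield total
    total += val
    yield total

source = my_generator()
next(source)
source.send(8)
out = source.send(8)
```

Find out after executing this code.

Step 1: next() -> yield total=3.
Step 2: send(8) -> val=8, total = 3+8 = 11, yield 11.
Step 3: send(8) -> val=8, total = 11+8 = 19, yield 19.
Therefore out = 19.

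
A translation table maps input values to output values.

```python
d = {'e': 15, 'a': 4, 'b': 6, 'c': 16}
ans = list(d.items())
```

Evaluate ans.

Step 1: d.items() returns (key, value) pairs in insertion order.
Therefore ans = [('e', 15), ('a', 4), ('b', 6), ('c', 16)].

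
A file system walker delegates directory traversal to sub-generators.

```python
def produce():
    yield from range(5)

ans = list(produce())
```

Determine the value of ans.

Step 1: yield from delegates to the iterable, yielding each element.
Step 2: Collected values: [0, 1, 2, 3, 4].
Therefore ans = [0, 1, 2, 3, 4].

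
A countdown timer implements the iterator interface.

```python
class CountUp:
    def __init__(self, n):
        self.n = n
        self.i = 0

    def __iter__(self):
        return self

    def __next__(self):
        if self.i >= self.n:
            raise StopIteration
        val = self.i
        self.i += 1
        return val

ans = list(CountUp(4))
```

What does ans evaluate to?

Step 1: CountUp(4) creates an iterator counting 0 to 3.
Step 2: list() consumes all values: [0, 1, 2, 3].
Therefore ans = [0, 1, 2, 3].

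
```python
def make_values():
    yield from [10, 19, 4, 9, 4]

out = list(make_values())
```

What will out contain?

Step 1: yield from delegates to the iterable, yielding each element.
Step 2: Collected values: [10, 19, 4, 9, 4].
Therefore out = [10, 19, 4, 9, 4].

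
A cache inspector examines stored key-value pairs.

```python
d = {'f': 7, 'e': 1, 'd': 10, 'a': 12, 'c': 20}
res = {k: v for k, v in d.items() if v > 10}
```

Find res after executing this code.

Step 1: Filter items where value > 10:
  'f': 7 <= 10: removed
  'e': 1 <= 10: removed
  'd': 10 <= 10: removed
  'a': 12 > 10: kept
  'c': 20 > 10: kept
Therefore res = {'a': 12, 'c': 20}.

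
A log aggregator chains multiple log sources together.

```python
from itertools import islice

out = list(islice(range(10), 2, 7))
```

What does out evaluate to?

Step 1: islice(range(10), 2, 7) takes elements at indices [2, 7).
Step 2: Elements: [2, 3, 4, 5, 6].
Therefore out = [2, 3, 4, 5, 6].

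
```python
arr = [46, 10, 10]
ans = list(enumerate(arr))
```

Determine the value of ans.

Step 1: enumerate pairs each element with its index:
  (0, 46)
  (1, 10)
  (2, 10)
Therefore ans = [(0, 46), (1, 10), (2, 10)].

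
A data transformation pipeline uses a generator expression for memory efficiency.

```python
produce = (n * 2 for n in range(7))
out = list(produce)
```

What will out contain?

Step 1: For each n in range(7), compute n*2:
  n=0: 0*2 = 0
  n=1: 1*2 = 2
  n=2: 2*2 = 4
  n=3: 3*2 = 6
  n=4: 4*2 = 8
  n=5: 5*2 = 10
  n=6: 6*2 = 12
Therefore out = [0, 2, 4, 6, 8, 10, 12].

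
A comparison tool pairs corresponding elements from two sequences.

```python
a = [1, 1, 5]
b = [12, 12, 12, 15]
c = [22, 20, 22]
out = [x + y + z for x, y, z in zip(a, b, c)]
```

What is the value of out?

Step 1: zip three lists (truncates to shortest, len=3):
  1 + 12 + 22 = 35
  1 + 12 + 20 = 33
  5 + 12 + 22 = 39
Therefore out = [35, 33, 39].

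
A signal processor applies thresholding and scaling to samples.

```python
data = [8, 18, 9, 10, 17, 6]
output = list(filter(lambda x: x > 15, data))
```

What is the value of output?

Step 1: Filter elements > 15:
  8: removed
  18: kept
  9: removed
  10: removed
  17: kept
  6: removed
Therefore output = [18, 17].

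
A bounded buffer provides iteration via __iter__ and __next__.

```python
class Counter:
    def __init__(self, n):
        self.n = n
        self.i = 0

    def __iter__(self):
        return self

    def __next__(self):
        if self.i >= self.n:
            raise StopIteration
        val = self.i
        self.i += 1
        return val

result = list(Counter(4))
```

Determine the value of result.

Step 1: Counter(4) creates an iterator counting 0 to 3.
Step 2: list() consumes all values: [0, 1, 2, 3].
Therefore result = [0, 1, 2, 3].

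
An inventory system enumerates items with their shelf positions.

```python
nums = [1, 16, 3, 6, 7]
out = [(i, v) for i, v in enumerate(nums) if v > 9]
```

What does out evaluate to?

Step 1: Filter enumerate([1, 16, 3, 6, 7]) keeping v > 9:
  (0, 1): 1 <= 9, excluded
  (1, 16): 16 > 9, included
  (2, 3): 3 <= 9, excluded
  (3, 6): 6 <= 9, excluded
  (4, 7): 7 <= 9, excluded
Therefore out = [(1, 16)].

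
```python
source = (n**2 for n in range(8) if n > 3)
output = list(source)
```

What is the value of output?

Step 1: For range(8), keep n > 3, then square:
  n=0: 0 <= 3, excluded
  n=1: 1 <= 3, excluded
  n=2: 2 <= 3, excluded
  n=3: 3 <= 3, excluded
  n=4: 4 > 3, yield 4**2 = 16
  n=5: 5 > 3, yield 5**2 = 25
  n=6: 6 > 3, yield 6**2 = 36
  n=7: 7 > 3, yield 7**2 = 49
Therefore output = [16, 25, 36, 49].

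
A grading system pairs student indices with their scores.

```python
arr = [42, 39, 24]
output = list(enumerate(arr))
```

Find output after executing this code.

Step 1: enumerate pairs each element with its index:
  (0, 42)
  (1, 39)
  (2, 24)
Therefore output = [(0, 42), (1, 39), (2, 24)].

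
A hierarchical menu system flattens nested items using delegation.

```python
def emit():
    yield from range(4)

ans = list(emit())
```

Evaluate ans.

Step 1: yield from delegates to the iterable, yielding each element.
Step 2: Collected values: [0, 1, 2, 3].
Therefore ans = [0, 1, 2, 3].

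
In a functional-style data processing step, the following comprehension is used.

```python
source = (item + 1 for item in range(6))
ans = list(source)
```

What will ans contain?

Step 1: For each item in range(6), compute item+1:
  item=0: 0+1 = 1
  item=1: 1+1 = 2
  item=2: 2+1 = 3
  item=3: 3+1 = 4
  item=4: 4+1 = 5
  item=5: 5+1 = 6
Therefore ans = [1, 2, 3, 4, 5, 6].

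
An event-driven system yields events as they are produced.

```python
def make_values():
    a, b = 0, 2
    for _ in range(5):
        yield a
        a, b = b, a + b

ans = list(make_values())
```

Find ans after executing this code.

Step 1: Fibonacci-like sequence starting with a=0, b=2:
  Iteration 1: yield a=0, then a,b = 2,2
  Iteration 2: yield a=2, then a,b = 2,4
  Iteration 3: yield a=2, then a,b = 4,6
  Iteration 4: yield a=4, then a,b = 6,10
  Iteration 5: yield a=6, then a,b = 10,16
Therefore ans = [0, 2, 2, 4, 6].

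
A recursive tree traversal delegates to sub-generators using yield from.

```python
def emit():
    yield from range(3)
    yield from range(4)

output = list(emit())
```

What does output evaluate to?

Step 1: Trace yields in order:
  yield 0
  yield 1
  yield 2
  yield 0
  yield 1
  yield 2
  yield 3
Therefore output = [0, 1, 2, 0, 1, 2, 3].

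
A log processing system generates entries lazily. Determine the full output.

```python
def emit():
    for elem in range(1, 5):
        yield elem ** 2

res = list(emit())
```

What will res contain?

Step 1: For each elem in range(1, 5), yield elem**2:
  elem=1: yield 1**2 = 1
  elem=2: yield 2**2 = 4
  elem=3: yield 3**2 = 9
  elem=4: yield 4**2 = 16
Therefore res = [1, 4, 9, 16].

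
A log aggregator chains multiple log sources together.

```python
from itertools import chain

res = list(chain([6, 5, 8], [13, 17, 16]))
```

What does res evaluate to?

Step 1: chain() concatenates iterables: [6, 5, 8] + [13, 17, 16].
Therefore res = [6, 5, 8, 13, 17, 16].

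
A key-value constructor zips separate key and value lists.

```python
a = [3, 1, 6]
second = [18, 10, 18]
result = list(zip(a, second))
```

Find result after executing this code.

Step 1: zip pairs elements at same index:
  Index 0: (3, 18)
  Index 1: (1, 10)
  Index 2: (6, 18)
Therefore result = [(3, 18), (1, 10), (6, 18)].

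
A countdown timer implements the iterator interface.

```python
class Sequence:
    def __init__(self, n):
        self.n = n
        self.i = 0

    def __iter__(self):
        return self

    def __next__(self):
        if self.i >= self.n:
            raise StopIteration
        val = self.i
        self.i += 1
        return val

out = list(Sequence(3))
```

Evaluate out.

Step 1: Sequence(3) creates an iterator counting 0 to 2.
Step 2: list() consumes all values: [0, 1, 2].
Therefore out = [0, 1, 2].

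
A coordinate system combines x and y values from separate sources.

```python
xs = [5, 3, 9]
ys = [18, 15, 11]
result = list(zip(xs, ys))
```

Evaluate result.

Step 1: zip pairs elements at same index:
  Index 0: (5, 18)
  Index 1: (3, 15)
  Index 2: (9, 11)
Therefore result = [(5, 18), (3, 15), (9, 11)].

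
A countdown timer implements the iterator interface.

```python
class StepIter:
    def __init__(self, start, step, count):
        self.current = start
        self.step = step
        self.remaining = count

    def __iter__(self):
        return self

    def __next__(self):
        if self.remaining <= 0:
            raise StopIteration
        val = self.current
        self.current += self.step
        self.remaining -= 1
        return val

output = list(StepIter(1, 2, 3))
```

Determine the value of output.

Step 1: StepIter starts at 1, increments by 2, for 3 steps:
  Yield 1, then current += 2
  Yield 3, then current += 2
  Yield 5, then current += 2
Therefore output = [1, 3, 5].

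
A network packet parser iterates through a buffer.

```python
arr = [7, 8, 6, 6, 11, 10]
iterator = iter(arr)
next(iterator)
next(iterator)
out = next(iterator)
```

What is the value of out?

Step 1: Create iterator over [7, 8, 6, 6, 11, 10].
Step 2: next() consumes 7.
Step 3: next() consumes 8.
Step 4: next() returns 6.
Therefore out = 6.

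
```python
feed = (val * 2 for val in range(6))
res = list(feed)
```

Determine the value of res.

Step 1: For each val in range(6), compute val*2:
  val=0: 0*2 = 0
  val=1: 1*2 = 2
  val=2: 2*2 = 4
  val=3: 3*2 = 6
  val=4: 4*2 = 8
  val=5: 5*2 = 10
Therefore res = [0, 2, 4, 6, 8, 10].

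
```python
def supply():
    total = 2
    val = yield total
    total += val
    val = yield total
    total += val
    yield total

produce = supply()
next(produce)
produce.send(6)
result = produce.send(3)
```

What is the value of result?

Step 1: next() -> yield total=2.
Step 2: send(6) -> val=6, total = 2+6 = 8, yield 8.
Step 3: send(3) -> val=3, total = 8+3 = 11, yield 11.
Therefore result = 11.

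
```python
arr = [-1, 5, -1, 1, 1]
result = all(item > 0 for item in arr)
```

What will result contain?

Step 1: Check item > 0 for each element in [-1, 5, -1, 1, 1]:
  -1 > 0: False
  5 > 0: True
  -1 > 0: False
  1 > 0: True
  1 > 0: True
Step 2: all() returns False.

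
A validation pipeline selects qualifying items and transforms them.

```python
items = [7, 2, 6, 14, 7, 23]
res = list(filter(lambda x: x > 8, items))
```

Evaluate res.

Step 1: Filter elements > 8:
  7: removed
  2: removed
  6: removed
  14: kept
  7: removed
  23: kept
Therefore res = [14, 23].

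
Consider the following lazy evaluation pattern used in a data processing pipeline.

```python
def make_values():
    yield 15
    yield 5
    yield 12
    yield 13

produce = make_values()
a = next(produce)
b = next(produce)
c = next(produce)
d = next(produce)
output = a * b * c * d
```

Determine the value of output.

Step 1: Create generator and consume all values:
  a = next(produce) = 15
  b = next(produce) = 5
  c = next(produce) = 12
  d = next(produce) = 13
Step 2: output = 15 * 5 * 12 * 13 = 11700.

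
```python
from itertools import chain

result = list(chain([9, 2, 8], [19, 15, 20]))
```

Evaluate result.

Step 1: chain() concatenates iterables: [9, 2, 8] + [19, 15, 20].
Therefore result = [9, 2, 8, 19, 15, 20].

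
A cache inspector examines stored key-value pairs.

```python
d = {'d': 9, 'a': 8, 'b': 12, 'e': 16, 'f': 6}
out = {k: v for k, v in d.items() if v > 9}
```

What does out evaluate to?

Step 1: Filter items where value > 9:
  'd': 9 <= 9: removed
  'a': 8 <= 9: removed
  'b': 12 > 9: kept
  'e': 16 > 9: kept
  'f': 6 <= 9: removed
Therefore out = {'b': 12, 'e': 16}.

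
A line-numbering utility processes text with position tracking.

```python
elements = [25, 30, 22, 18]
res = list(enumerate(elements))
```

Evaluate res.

Step 1: enumerate pairs each element with its index:
  (0, 25)
  (1, 30)
  (2, 22)
  (3, 18)
Therefore res = [(0, 25), (1, 30), (2, 22), (3, 18)].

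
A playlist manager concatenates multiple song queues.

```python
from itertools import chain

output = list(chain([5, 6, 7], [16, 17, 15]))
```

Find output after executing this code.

Step 1: chain() concatenates iterables: [5, 6, 7] + [16, 17, 15].
Therefore output = [5, 6, 7, 16, 17, 15].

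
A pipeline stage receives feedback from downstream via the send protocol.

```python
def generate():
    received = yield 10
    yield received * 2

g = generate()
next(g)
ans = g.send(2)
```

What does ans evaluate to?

Step 1: next(g) advances to first yield, producing 10.
Step 2: send(2) resumes, received = 2.
Step 3: yield received * 2 = 2 * 2 = 4.
Therefore ans = 4.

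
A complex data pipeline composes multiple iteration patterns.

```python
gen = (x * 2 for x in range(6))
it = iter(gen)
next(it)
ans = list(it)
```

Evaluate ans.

Step 1: Generator produces [0, 2, 4, 6, 8, 10].
Step 2: next(it) consumes first element (0).
Step 3: list(it) collects remaining: [2, 4, 6, 8, 10].
Therefore ans = [2, 4, 6, 8, 10].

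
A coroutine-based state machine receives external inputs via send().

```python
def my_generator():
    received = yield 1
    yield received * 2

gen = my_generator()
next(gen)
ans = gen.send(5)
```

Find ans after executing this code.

Step 1: next(gen) advances to first yield, producing 1.
Step 2: send(5) resumes, received = 5.
Step 3: yield received * 2 = 5 * 2 = 10.
Therefore ans = 10.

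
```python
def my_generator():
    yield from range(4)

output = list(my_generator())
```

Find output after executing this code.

Step 1: yield from delegates to the iterable, yielding each element.
Step 2: Collected values: [0, 1, 2, 3].
Therefore output = [0, 1, 2, 3].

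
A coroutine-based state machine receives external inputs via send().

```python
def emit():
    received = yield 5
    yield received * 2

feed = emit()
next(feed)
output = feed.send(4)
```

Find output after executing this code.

Step 1: next(feed) advances to first yield, producing 5.
Step 2: send(4) resumes, received = 4.
Step 3: yield received * 2 = 4 * 2 = 8.
Therefore output = 8.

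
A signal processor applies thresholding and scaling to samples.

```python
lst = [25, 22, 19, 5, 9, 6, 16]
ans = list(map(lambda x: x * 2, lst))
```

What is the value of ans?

Step 1: Apply lambda x: x * 2 to each element:
  25 -> 50
  22 -> 44
  19 -> 38
  5 -> 10
  9 -> 18
  6 -> 12
  16 -> 32
Therefore ans = [50, 44, 38, 10, 18, 12, 32].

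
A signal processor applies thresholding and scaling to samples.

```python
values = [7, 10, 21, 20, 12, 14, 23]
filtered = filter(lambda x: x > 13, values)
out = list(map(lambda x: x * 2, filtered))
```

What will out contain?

Step 1: Filter values for elements > 13:
  7: removed
  10: removed
  21: kept
  20: kept
  12: removed
  14: kept
  23: kept
Step 2: Map x * 2 on filtered [21, 20, 14, 23]:
  21 -> 42
  20 -> 40
  14 -> 28
  23 -> 46
Therefore out = [42, 40, 28, 46].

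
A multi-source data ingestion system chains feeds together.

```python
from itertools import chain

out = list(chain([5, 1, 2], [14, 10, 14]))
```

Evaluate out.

Step 1: chain() concatenates iterables: [5, 1, 2] + [14, 10, 14].
Therefore out = [5, 1, 2, 14, 10, 14].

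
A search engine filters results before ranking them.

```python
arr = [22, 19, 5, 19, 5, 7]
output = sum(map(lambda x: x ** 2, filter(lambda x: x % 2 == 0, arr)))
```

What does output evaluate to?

Step 1: Filter even numbers from [22, 19, 5, 19, 5, 7]: [22]
Step 2: Square each: [484]
Step 3: Sum = 484.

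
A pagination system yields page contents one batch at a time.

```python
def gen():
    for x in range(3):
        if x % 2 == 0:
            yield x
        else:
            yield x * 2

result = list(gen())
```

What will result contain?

Step 1: For each x in range(3), yield x if even, else x*2:
  x=0 (even): yield 0
  x=1 (odd): yield 1*2 = 2
  x=2 (even): yield 2
Therefore result = [0, 2, 2].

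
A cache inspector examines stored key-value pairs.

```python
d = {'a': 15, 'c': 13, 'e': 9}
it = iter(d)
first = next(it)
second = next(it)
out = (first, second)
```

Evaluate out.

Step 1: iter(d) iterates over keys: ['a', 'c', 'e'].
Step 2: first = next(it) = 'a', second = next(it) = 'c'.
Therefore out = ('a', 'c').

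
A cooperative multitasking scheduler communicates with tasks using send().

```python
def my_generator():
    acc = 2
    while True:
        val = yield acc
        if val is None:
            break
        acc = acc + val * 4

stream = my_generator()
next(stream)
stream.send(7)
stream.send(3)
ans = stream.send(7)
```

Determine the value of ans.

Step 1: next() -> yield acc=2.
Step 2: send(7) -> val=7, acc = 2 + 7*4 = 30, yield 30.
Step 3: send(3) -> val=3, acc = 30 + 3*4 = 42, yield 42.
Step 4: send(7) -> val=7, acc = 42 + 7*4 = 70, yield 70.
Therefore ans = 70.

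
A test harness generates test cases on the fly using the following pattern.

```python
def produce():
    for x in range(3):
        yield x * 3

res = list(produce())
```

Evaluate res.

Step 1: For each x in range(3), yield x * 3:
  x=0: yield 0 * 3 = 0
  x=1: yield 1 * 3 = 3
  x=2: yield 2 * 3 = 6
Therefore res = [0, 3, 6].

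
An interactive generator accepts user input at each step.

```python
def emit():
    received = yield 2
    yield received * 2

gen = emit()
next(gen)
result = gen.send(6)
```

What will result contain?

Step 1: next(gen) advances to first yield, producing 2.
Step 2: send(6) resumes, received = 6.
Step 3: yield received * 2 = 6 * 2 = 12.
Therefore result = 12.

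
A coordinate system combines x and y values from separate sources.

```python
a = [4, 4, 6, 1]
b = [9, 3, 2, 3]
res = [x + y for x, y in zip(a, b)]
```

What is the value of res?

Step 1: Add corresponding elements:
  4 + 9 = 13
  4 + 3 = 7
  6 + 2 = 8
  1 + 3 = 4
Therefore res = [13, 7, 8, 4].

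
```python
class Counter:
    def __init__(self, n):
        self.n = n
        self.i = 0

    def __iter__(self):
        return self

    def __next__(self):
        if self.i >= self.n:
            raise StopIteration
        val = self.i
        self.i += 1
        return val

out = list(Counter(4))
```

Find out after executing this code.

Step 1: Counter(4) creates an iterator counting 0 to 3.
Step 2: list() consumes all values: [0, 1, 2, 3].
Therefore out = [0, 1, 2, 3].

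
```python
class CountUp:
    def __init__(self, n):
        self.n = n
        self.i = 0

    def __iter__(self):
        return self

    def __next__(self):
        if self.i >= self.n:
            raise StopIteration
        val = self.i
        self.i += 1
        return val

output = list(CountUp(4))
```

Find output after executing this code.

Step 1: CountUp(4) creates an iterator counting 0 to 3.
Step 2: list() consumes all values: [0, 1, 2, 3].
Therefore output = [0, 1, 2, 3].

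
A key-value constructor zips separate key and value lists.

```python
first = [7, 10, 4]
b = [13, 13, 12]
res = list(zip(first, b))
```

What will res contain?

Step 1: zip pairs elements at same index:
  Index 0: (7, 13)
  Index 1: (10, 13)
  Index 2: (4, 12)
Therefore res = [(7, 13), (10, 13), (4, 12)].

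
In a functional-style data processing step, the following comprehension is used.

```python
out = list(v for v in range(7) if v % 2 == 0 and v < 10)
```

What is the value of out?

Step 1: Filter range(7) where v % 2 == 0 and v < 10:
  v=0: both conditions met, included
  v=1: excluded (1 % 2 != 0)
  v=2: both conditions met, included
  v=3: excluded (3 % 2 != 0)
  v=4: both conditions met, included
  v=5: excluded (5 % 2 != 0)
  v=6: both conditions met, included
Therefore out = [0, 2, 4, 6].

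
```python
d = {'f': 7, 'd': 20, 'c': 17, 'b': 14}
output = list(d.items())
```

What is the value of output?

Step 1: d.items() returns (key, value) pairs in insertion order.
Therefore output = [('f', 7), ('d', 20), ('c', 17), ('b', 14)].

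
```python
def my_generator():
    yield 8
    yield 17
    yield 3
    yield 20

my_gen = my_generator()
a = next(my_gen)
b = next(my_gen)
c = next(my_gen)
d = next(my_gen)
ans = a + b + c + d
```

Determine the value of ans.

Step 1: Create generator and consume all values:
  a = next(my_gen) = 8
  b = next(my_gen) = 17
  c = next(my_gen) = 3
  d = next(my_gen) = 20
Step 2: ans = 8 + 17 + 3 + 20 = 48.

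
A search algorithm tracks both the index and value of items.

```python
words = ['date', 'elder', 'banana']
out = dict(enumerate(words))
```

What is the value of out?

Step 1: enumerate pairs indices with words:
  0 -> 'date'
  1 -> 'elder'
  2 -> 'banana'
Therefore out = {0: 'date', 1: 'elder', 2: 'banana'}.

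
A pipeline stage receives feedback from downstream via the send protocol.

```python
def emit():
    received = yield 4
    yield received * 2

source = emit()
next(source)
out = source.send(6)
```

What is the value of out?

Step 1: next(source) advances to first yield, producing 4.
Step 2: send(6) resumes, received = 6.
Step 3: yield received * 2 = 6 * 2 = 12.
Therefore out = 12.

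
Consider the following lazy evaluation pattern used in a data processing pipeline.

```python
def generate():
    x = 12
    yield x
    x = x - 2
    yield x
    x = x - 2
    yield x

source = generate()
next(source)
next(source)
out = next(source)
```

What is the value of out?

Step 1: Trace through generator execution:
  Yield 1: x starts at 12, yield 12
  Yield 2: x = 12 - 2 = 10, yield 10
  Yield 3: x = 10 - 2 = 8, yield 8
Step 2: First next() gets 12, second next() gets the second value, third next() yields 8.
Therefore out = 8.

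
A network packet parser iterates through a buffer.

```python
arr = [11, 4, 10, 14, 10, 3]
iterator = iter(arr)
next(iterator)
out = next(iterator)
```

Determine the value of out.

Step 1: Create iterator over [11, 4, 10, 14, 10, 3].
Step 2: next() consumes 11.
Step 3: next() returns 4.
Therefore out = 4.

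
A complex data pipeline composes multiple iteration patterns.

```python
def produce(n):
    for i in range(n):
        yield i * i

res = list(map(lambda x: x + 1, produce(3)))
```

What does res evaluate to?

Step 1: produce(3) yields squares: [0, 1, 4].
Step 2: map adds 1 to each: [1, 2, 5].
Therefore res = [1, 2, 5].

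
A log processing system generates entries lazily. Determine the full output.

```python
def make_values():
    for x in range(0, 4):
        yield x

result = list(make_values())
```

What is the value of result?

Step 1: The generator yields each value from range(0, 4).
Step 2: list() consumes all yields: [0, 1, 2, 3].
Therefore result = [0, 1, 2, 3].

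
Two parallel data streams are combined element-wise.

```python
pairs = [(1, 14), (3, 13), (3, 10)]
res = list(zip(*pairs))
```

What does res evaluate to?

Step 1: zip(*pairs) transposes: unzips [(1, 14), (3, 13), (3, 10)] into separate sequences.
Step 2: First elements: (1, 3, 3), second elements: (14, 13, 10).
Therefore res = [(1, 3, 3), (14, 13, 10)].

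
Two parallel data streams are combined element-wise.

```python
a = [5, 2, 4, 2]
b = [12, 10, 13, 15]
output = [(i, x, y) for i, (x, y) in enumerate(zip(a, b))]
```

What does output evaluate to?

Step 1: enumerate(zip(a, b)) gives index with paired elements:
  i=0: (5, 12)
  i=1: (2, 10)
  i=2: (4, 13)
  i=3: (2, 15)
Therefore output = [(0, 5, 12), (1, 2, 10), (2, 4, 13), (3, 2, 15)].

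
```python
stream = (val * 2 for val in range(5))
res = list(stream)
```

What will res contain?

Step 1: For each val in range(5), compute val*2:
  val=0: 0*2 = 0
  val=1: 1*2 = 2
  val=2: 2*2 = 4
  val=3: 3*2 = 6
  val=4: 4*2 = 8
Therefore res = [0, 2, 4, 6, 8].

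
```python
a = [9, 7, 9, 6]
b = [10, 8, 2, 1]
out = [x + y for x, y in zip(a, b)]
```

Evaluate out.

Step 1: Add corresponding elements:
  9 + 10 = 19
  7 + 8 = 15
  9 + 2 = 11
  6 + 1 = 7
Therefore out = [19, 15, 11, 7].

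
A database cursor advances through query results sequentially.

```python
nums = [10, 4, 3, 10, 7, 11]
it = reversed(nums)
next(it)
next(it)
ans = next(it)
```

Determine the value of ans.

Step 1: reversed([10, 4, 3, 10, 7, 11]) gives iterator: [11, 7, 10, 3, 4, 10].
Step 2: First next() = 11, second next() = 7.
Step 3: Third next() = 10.
Therefore ans = 10.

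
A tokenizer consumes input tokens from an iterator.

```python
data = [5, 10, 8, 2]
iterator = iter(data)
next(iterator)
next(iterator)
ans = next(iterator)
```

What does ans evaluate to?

Step 1: Create iterator over [5, 10, 8, 2].
Step 2: next() consumes 5.
Step 3: next() consumes 10.
Step 4: next() returns 8.
Therefore ans = 8.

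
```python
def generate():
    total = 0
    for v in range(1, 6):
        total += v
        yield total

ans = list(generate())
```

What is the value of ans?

Step 1: Generator accumulates running sum:
  v=1: total = 1, yield 1
  v=2: total = 3, yield 3
  v=3: total = 6, yield 6
  v=4: total = 10, yield 10
  v=5: total = 15, yield 15
Therefore ans = [1, 3, 6, 10, 15].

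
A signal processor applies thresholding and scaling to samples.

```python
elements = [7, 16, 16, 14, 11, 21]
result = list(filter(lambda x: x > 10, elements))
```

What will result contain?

Step 1: Filter elements > 10:
  7: removed
  16: kept
  16: kept
  14: kept
  11: kept
  21: kept
Therefore result = [16, 16, 14, 11, 21].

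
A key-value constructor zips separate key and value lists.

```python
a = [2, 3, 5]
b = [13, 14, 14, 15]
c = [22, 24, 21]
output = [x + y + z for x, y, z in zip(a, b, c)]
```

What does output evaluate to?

Step 1: zip three lists (truncates to shortest, len=3):
  2 + 13 + 22 = 37
  3 + 14 + 24 = 41
  5 + 14 + 21 = 40
Therefore output = [37, 41, 40].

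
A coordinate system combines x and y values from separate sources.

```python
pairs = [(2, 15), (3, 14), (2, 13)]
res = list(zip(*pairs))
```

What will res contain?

Step 1: zip(*pairs) transposes: unzips [(2, 15), (3, 14), (2, 13)] into separate sequences.
Step 2: First elements: (2, 3, 2), second elements: (15, 14, 13).
Therefore res = [(2, 3, 2), (15, 14, 13)].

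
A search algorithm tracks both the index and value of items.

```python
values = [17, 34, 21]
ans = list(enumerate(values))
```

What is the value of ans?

Step 1: enumerate pairs each element with its index:
  (0, 17)
  (1, 34)
  (2, 21)
Therefore ans = [(0, 17), (1, 34), (2, 21)].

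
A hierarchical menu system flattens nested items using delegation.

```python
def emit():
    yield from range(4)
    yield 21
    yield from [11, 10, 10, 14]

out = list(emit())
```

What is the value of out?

Step 1: Trace yields in order:
  yield 0
  yield 1
  yield 2
  yield 3
  yield 21
  yield 11
  yield 10
  yield 10
  yield 14
Therefore out = [0, 1, 2, 3, 21, 11, 10, 10, 14].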